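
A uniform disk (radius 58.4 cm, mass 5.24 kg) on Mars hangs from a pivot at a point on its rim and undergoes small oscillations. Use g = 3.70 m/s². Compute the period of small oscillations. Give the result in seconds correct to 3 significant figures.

3.06 s

I_cm = ½mr² = 0.8936 kg·m². The pivot is at distance d = 0.584 m from the centre of mass.
By the parallel-axis theorem, I = I_cm + md² = 0.8936 + 1.787 = 2.681 kg·m².
T = 2π√(I/(mgd)) = 2π√(2.681/(5.24 × 3.70 × 0.584)) = 3.06 s.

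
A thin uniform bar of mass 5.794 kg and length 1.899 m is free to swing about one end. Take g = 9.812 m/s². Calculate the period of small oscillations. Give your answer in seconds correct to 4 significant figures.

For a physical pendulum T = 2π√(I/(mgd)), with d = 0.94950 m from pivot to centre of mass.
I_cm = mL²/12 = 5.794 × 1.899²/12 = 1.7412 kg·m²; I = I_cm + md² = 1.7412 + 5.794 × 0.94950² = 6.9648 kg·m².
T = 2π√(6.9648/(5.794 × 9.812 × 0.94950)) = 2.257 s.

2.257 s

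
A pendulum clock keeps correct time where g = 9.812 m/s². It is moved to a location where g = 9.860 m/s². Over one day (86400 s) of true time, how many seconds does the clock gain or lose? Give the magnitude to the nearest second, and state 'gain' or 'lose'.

gain 211 s

The clock's period scales as T ∝ 1/√g, so T'/T = √(9.812/9.860) = 0.997563.
In 86400 s of true time the clock registers 86400/0.997563 = 86611.1 s, so it gains 211 s.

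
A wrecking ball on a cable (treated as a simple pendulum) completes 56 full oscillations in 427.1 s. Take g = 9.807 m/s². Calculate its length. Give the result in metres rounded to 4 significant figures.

14.45 m

T = 427.1/56 = 7.6268 s.
From T = 2π√(L/g), L = gT²/(4π²) = 9.807 × 7.6268²/(4π²) = 14.45 m.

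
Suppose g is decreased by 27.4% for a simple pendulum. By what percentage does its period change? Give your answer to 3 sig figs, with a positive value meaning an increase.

T ∝ 1/√g, so T'/T = 1/√(0.7260) = 1.174.
Percentage change in T = (1.174 − 1) × 100% = 17.4%.

17.4%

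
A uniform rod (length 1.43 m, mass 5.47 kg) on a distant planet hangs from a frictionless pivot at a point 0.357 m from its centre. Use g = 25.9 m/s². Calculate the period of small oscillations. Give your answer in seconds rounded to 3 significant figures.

1.13 s

For a physical pendulum T = 2π√(I/(mgd)), with d = 0.3570 m from pivot to centre of mass.
I_cm = mL²/12 = 5.47 × 1.43²/12 = 0.9321 kg·m²; I = I_cm + md² = 0.9321 + 5.47 × 0.3570² = 1.629 kg·m².
T = 2π√(1.629/(5.47 × 25.9 × 0.3570)) = 1.13 s.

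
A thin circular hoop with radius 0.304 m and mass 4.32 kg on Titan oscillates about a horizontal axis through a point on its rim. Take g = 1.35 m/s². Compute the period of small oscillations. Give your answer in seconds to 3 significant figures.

I_cm = mr² = 0.3992 kg·m². The pivot is at distance d = 0.304 m from the centre of mass.
By the parallel-axis theorem, I = I_cm + md² = 0.3992 + 0.3992 = 0.7985 kg·m².
T = 2π√(I/(mgd)) = 2π√(0.7985/(4.32 × 1.35 × 0.304)) = 4.22 s.

4.22 s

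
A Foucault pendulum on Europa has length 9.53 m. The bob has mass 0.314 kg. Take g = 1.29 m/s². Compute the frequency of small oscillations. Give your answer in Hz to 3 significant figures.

T = 2π√(L/g) = 2π√(9.53/1.29) = 17.08 s, so f = 1/T = 0.0586 Hz.

0.0586 Hz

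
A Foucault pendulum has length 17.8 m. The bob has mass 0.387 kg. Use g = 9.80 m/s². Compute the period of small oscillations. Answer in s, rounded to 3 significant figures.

8.47 s

T = 2π√(L/g) = 2π√(17.8/9.80) = 2π × 1.348 = 8.47 s.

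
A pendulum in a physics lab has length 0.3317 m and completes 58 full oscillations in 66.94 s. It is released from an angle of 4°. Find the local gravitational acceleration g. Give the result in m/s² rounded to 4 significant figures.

9.831 m/s²

T = 66.94/58 = 1.1541 s.
From T = 2π√(L/g), g = 4π²L/T² = 4π² × 0.3317/1.1541² = 9.831 m/s².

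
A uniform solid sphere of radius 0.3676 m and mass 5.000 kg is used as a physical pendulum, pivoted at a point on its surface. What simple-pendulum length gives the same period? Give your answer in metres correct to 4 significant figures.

0.5146 m

The equivalent simple-pendulum length is L_eq = I/(md), where I is about the pivot and d = 0.36760 m.
I_cm = (2/5)mR² = 0.27026 kg·m², so I = I_cm + md² = 0.27026 + 0.67565 = 0.94591 kg·m².
L_eq = 0.94591/(5.000 × 0.36760) = 0.5146 m.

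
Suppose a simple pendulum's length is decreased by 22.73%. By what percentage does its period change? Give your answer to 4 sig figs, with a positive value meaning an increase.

-12.10%

T ∝ √L, so T'/T = √(0.77270) = 0.87903.
Percentage change in T = (0.87903 − 1) × 100% = -12.10%.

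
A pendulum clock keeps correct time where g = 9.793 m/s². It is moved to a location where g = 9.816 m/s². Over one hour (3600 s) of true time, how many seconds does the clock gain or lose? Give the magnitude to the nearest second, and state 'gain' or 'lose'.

gain 4 s

The clock's period scales as T ∝ 1/√g, so T'/T = √(9.793/9.816) = 0.998828.
In 3600 s of true time the clock registers 3600/0.998828 = 3604.2 s, so it gains 4 s.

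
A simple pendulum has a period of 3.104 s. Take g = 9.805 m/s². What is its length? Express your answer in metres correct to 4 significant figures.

From T = 2π√(L/g), L = gT²/(4π²) = 9.805 × 3.1040²/(4π²) = 2.393 m.

2.393 m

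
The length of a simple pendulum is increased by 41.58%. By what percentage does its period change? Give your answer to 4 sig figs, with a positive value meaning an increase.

18.99%

T ∝ √L, so T'/T = √(1.4158) = 1.1899.
Percentage change in T = (1.1899 − 1) × 100% = 18.99%.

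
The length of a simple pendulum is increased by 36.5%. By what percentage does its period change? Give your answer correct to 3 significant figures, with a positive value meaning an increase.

T ∝ √L, so T'/T = √(1.365) = 1.168.
Percentage change in T = (1.168 − 1) × 100% = 16.8%.

16.8%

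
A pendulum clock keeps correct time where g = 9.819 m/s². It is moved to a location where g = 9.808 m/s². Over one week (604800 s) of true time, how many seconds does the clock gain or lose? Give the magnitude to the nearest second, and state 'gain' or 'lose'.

The clock's period scales as T ∝ 1/√g, so T'/T = √(9.819/9.808) = 1.00056.
In 604800 s of true time the clock registers 604800/1.00056 = 604461.1 s, so it loses 339 s.

lose 339 s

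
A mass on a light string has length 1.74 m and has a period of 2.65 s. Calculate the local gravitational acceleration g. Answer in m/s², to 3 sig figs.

From T = 2π√(L/g), g = 4π²L/T² = 4π² × 1.74/2.650² = 9.78 m/s².

9.78 m/s²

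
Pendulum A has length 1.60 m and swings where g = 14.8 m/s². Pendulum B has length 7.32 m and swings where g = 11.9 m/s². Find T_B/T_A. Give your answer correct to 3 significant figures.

T = 2π√(L/g), so T_B/T_A = √((L_B/g_B)/(L_A/g_A)) = √((7.32/11.9)/(1.60/14.8)) = 2.39.

2.39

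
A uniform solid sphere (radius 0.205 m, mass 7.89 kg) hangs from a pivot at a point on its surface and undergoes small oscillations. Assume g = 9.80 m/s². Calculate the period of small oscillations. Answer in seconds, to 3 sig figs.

I_cm = (2/5)mr² = 0.1326 kg·m². The pivot is at distance d = 0.205 m from the centre of mass.
By the parallel-axis theorem, I = I_cm + md² = 0.1326 + 0.3316 = 0.4642 kg·m².
T = 2π√(I/(mgd)) = 2π√(0.4642/(7.89 × 9.80 × 0.205)) = 1.08 s.

1.08 s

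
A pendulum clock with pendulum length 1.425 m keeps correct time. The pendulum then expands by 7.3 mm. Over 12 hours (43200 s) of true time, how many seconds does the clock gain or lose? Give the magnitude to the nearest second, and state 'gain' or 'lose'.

T ∝ √L, so T'/T = √(1.43230/1.425) = 1.00256.
In 43200 s of true time the clock registers 43200/1.00256 = 43089.8 s, so it loses 110 s.

lose 110 s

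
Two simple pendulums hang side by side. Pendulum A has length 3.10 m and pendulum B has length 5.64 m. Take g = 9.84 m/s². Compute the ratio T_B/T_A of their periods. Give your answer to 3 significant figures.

T ∝ √L, so T_B/T_A = √(L_B/L_A) = √(5.64/3.10) = 1.35.

1.35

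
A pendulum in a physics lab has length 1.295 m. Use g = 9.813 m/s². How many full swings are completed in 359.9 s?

T = 2π√(L/g) = 2π√(1.295/9.813) = 2.2825 s.
Number of complete oscillations = ⌊359.9/2.2825⌋ = ⌊157.68⌋ = 157.

157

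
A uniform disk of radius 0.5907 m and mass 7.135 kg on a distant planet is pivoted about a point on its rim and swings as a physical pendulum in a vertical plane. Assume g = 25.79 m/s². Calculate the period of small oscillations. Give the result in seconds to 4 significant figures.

1.165 s

I_cm = ½mr² = 1.2448 kg·m². The pivot is at distance d = 0.5907 m from the centre of mass.
By the parallel-axis theorem, I = I_cm + md² = 1.2448 + 2.4896 = 3.7344 kg·m².
T = 2π√(I/(mgd)) = 2π√(3.7344/(7.135 × 25.79 × 0.5907)) = 1.165 s.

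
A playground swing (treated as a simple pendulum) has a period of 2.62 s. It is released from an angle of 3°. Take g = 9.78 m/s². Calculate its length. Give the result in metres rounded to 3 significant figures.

1.70 m

From T = 2π√(L/g), L = gT²/(4π²) = 9.78 × 2.620²/(4π²) = 1.70 m.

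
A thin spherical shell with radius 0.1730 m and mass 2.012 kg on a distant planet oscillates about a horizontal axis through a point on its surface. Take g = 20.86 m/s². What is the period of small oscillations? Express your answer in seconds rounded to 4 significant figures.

0.7387 s

I_cm = (2/3)mr² = 0.040145 kg·m². The pivot is at distance d = 0.1730 m from the centre of mass.
By the parallel-axis theorem, I = I_cm + md² = 0.040145 + 0.060217 = 0.10036 kg·m².
T = 2π√(I/(mgd)) = 2π√(0.10036/(2.012 × 20.86 × 0.1730)) = 0.7387 s.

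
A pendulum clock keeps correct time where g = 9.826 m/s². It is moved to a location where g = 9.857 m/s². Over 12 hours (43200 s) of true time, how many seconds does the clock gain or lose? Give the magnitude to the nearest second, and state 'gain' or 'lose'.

gain 68 s

The clock's period scales as T ∝ 1/√g, so T'/T = √(9.826/9.857) = 0.998426.
In 43200 s of true time the clock registers 43200/0.998426 = 43268.1 s, so it gains 68 s.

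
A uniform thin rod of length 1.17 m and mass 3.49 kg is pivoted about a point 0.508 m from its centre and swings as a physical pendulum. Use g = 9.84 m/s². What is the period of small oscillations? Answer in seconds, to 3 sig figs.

1.71 s

For a physical pendulum T = 2π√(I/(mgd)), with d = 0.5080 m from pivot to centre of mass.
I_cm = mL²/12 = 3.49 × 1.17²/12 = 0.3981 kg·m²; I = I_cm + md² = 0.3981 + 3.49 × 0.5080² = 1.299 kg·m².
T = 2π√(1.299/(3.49 × 9.84 × 0.5080)) = 1.71 s.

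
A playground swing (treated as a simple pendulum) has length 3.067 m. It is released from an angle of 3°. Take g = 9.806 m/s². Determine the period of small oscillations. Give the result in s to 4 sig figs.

3.514 s

T = 2π√(L/g) = 2π√(3.067/9.806) = 2π × 0.55926 = 3.514 s.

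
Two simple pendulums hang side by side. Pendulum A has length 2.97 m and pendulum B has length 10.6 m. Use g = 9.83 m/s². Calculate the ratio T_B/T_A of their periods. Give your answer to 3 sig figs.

T ∝ √L, so T_B/T_A = √(L_B/L_A) = √(10.6/2.97) = 1.89.

1.89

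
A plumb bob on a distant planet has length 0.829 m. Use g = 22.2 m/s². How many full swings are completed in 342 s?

281

T = 2π√(L/g) = 2π√(0.829/22.2) = 1.214 s.
Number of complete oscillations = ⌊342/1.214⌋ = ⌊281.7⌋ = 281.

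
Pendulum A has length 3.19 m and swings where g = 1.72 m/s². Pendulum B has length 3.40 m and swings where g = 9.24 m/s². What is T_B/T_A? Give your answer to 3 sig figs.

T = 2π√(L/g), so T_B/T_A = √((L_B/g_B)/(L_A/g_A)) = √((3.40/9.24)/(3.19/1.72)) = 0.445.

0.445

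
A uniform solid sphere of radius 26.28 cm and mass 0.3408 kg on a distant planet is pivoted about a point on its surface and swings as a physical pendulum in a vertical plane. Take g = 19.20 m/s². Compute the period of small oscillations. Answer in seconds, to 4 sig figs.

I_cm = (2/5)mr² = 0.0094148 kg·m². The pivot is at distance d = 0.2628 m from the centre of mass.
By the parallel-axis theorem, I = I_cm + md² = 0.0094148 + 0.023537 = 0.032952 kg·m².
T = 2π√(I/(mgd)) = 2π√(0.032952/(0.3408 × 19.20 × 0.2628)) = 0.8698 s.

0.8698 s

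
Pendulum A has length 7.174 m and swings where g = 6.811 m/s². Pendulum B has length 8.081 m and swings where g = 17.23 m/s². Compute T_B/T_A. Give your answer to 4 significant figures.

T = 2π√(L/g), so T_B/T_A = √((L_B/g_B)/(L_A/g_A)) = √((8.081/17.23)/(7.174/6.811)) = 0.6673.

0.6673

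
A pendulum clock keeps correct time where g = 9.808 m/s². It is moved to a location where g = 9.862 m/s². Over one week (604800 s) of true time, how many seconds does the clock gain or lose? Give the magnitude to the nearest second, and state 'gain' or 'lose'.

The clock's period scales as T ∝ 1/√g, so T'/T = √(9.808/9.862) = 0.997258.
In 604800 s of true time the clock registers 604800/0.997258 = 606462.6 s, so it gains 1663 s.

gain 1663 s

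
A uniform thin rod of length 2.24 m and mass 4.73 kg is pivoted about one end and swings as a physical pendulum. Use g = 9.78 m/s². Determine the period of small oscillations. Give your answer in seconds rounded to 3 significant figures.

2.46 s

For a physical pendulum T = 2π√(I/(mgd)), with d = 1.120 m from pivot to centre of mass.
I_cm = mL²/12 = 4.73 × 2.24²/12 = 1.978 kg·m²; I = I_cm + md² = 1.978 + 4.73 × 1.120² = 7.911 kg·m².
T = 2π√(7.911/(4.73 × 9.78 × 1.120)) = 2.46 s.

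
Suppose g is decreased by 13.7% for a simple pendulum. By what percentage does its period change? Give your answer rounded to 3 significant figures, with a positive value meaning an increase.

7.65%

T ∝ 1/√g, so T'/T = 1/√(0.8630) = 1.076.
Percentage change in T = (1.076 − 1) × 100% = 7.65%.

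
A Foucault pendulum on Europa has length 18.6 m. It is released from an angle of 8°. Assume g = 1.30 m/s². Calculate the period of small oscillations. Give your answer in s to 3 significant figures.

T = 2π√(L/g) = 2π√(18.6/1.30) = 2π × 3.783 = 23.8 s.

23.8 s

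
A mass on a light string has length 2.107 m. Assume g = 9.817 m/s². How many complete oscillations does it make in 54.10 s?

18

T = 2π√(L/g) = 2π√(2.107/9.817) = 2.9109 s.
Number of complete oscillations = ⌊54.10/2.9109⌋ = ⌊18.586⌋ = 18.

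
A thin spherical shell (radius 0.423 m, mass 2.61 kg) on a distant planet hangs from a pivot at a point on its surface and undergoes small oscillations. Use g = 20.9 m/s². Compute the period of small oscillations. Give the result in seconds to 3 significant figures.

1.15 s

I_cm = (2/3)mr² = 0.3113 kg·m². The pivot is at distance d = 0.423 m from the centre of mass.
By the parallel-axis theorem, I = I_cm + md² = 0.3113 + 0.4670 = 0.7783 kg·m².
T = 2π√(I/(mgd)) = 2π√(0.7783/(2.61 × 20.9 × 0.423)) = 1.15 s.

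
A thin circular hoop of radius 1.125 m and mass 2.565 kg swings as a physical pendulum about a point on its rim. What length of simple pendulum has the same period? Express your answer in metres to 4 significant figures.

2.250 m

The equivalent simple-pendulum length is L_eq = I/(md), where I is about the pivot and d = 1.1250 m.
I_cm = mR² = 3.2463 kg·m², so I = I_cm + md² = 3.2463 + 3.2463 = 6.4927 kg·m².
L_eq = 6.4927/(2.565 × 1.1250) = 2.250 m.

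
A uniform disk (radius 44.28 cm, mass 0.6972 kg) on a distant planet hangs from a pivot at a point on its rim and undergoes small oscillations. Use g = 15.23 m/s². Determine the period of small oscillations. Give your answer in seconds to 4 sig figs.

1.312 s

I_cm = ½mr² = 0.068351 kg·m². The pivot is at distance d = 0.4428 m from the centre of mass.
By the parallel-axis theorem, I = I_cm + md² = 0.068351 + 0.13670 = 0.20505 kg·m².
T = 2π√(I/(mgd)) = 2π√(0.20505/(0.6972 × 15.23 × 0.4428)) = 1.312 s.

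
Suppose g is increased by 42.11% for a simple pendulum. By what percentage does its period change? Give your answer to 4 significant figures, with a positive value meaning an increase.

-16.11%

T ∝ 1/√g, so T'/T = 1/√(1.4211) = 0.83886.
Percentage change in T = (0.83886 − 1) × 100% = -16.11%.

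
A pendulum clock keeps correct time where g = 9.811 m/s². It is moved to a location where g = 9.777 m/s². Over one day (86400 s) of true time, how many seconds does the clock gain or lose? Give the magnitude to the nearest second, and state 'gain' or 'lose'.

lose 150 s

The clock's period scales as T ∝ 1/√g, so T'/T = √(9.811/9.777) = 1.00174.
In 86400 s of true time the clock registers 86400/1.00174 = 86250.2 s, so it loses 150 s.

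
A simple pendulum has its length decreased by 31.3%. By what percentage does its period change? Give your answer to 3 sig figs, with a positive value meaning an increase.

T ∝ √L, so T'/T = √(0.6870) = 0.8289.
Percentage change in T = (0.8289 − 1) × 100% = -17.1%.

-17.1%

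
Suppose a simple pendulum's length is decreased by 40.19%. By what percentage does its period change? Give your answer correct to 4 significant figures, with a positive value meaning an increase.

-22.66%

T ∝ √L, so T'/T = √(0.59810) = 0.77337.
Percentage change in T = (0.77337 − 1) × 100% = -22.66%.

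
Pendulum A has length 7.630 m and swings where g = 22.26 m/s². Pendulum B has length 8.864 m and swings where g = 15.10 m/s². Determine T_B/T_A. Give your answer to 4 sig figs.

1.309

T = 2π√(L/g), so T_B/T_A = √((L_B/g_B)/(L_A/g_A)) = √((8.864/15.10)/(7.630/22.26)) = 1.309.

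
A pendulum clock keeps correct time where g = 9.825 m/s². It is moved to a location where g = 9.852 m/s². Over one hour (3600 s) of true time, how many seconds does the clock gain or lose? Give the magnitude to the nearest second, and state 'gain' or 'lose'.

The clock's period scales as T ∝ 1/√g, so T'/T = √(9.825/9.852) = 0.998629.
In 3600 s of true time the clock registers 3600/0.998629 = 3604.9 s, so it gains 5 s.

gain 5 s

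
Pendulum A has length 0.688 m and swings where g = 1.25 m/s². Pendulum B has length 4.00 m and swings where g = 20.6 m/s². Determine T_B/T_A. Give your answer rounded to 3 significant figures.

0.594

T = 2π√(L/g), so T_B/T_A = √((L_B/g_B)/(L_A/g_A)) = √((4.00/20.6)/(0.688/1.25)) = 0.594.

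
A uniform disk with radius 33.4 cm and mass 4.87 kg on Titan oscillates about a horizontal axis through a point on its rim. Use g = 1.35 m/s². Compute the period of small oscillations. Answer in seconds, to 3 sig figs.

I_cm = ½mr² = 0.2716 kg·m². The pivot is at distance d = 0.334 m from the centre of mass.
By the parallel-axis theorem, I = I_cm + md² = 0.2716 + 0.5433 = 0.8149 kg·m².
T = 2π√(I/(mgd)) = 2π√(0.8149/(4.87 × 1.35 × 0.334)) = 3.83 s.

3.83 s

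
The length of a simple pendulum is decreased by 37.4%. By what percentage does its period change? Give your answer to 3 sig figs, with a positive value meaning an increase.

T ∝ √L, so T'/T = √(0.6260) = 0.7912.
Percentage change in T = (0.7912 − 1) × 100% = -20.9%.

-20.9%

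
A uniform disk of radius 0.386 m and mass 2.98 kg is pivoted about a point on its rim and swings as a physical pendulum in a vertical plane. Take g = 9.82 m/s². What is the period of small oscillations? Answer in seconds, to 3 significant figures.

1.53 s

I_cm = ½mr² = 0.2220 kg·m². The pivot is at distance d = 0.386 m from the centre of mass.
By the parallel-axis theorem, I = I_cm + md² = 0.2220 + 0.4440 = 0.6660 kg·m².
T = 2π√(I/(mgd)) = 2π√(0.6660/(2.98 × 9.82 × 0.386)) = 1.53 s.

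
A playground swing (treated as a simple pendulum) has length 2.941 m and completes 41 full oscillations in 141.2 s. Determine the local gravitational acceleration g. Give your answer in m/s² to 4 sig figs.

9.789 m/s²

T = 141.2/41 = 3.4439 s.
From T = 2π√(L/g), g = 4π²L/T² = 4π² × 2.941/3.4439² = 9.789 m/s².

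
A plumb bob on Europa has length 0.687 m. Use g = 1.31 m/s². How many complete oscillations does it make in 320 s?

70

T = 2π√(L/g) = 2π√(0.687/1.31) = 4.550 s.
Number of complete oscillations = ⌊320/4.550⌋ = ⌊70.33⌋ = 70.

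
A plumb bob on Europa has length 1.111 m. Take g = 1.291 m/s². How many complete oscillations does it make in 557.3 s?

95

T = 2π√(L/g) = 2π√(1.111/1.291) = 5.8287 s.
Number of complete oscillations = ⌊557.3/5.8287⌋ = ⌊95.613⌋ = 95.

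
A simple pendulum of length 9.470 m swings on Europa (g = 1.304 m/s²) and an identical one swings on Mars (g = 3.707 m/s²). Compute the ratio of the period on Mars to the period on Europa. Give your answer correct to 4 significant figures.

T ∝ 1/√g, so T₂/T₁ = √(g₁/g₂) = √(1.304/3.707) = 0.5931.

0.5931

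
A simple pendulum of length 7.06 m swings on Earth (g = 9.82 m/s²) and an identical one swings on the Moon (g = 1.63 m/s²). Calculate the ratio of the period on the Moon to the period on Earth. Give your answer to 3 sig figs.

2.45

T ∝ 1/√g, so T₂/T₁ = √(g₁/g₂) = √(9.82/1.63) = 2.45.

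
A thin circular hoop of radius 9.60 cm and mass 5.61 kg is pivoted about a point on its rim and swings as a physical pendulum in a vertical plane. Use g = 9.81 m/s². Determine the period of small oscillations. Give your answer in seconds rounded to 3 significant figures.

0.879 s

I_cm = mr² = 0.05170 kg·m². The pivot is at distance d = 0.0960 m from the centre of mass.
By the parallel-axis theorem, I = I_cm + md² = 0.05170 + 0.05170 = 0.1034 kg·m².
T = 2π√(I/(mgd)) = 2π√(0.1034/(5.61 × 9.81 × 0.0960)) = 0.879 s.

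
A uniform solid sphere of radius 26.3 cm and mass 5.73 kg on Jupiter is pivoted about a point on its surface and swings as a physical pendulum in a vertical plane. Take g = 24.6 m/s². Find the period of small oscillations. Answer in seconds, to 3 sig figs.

0.769 s

I_cm = (2/5)mr² = 0.1585 kg·m². The pivot is at distance d = 0.263 m from the centre of mass.
By the parallel-axis theorem, I = I_cm + md² = 0.1585 + 0.3963 = 0.5549 kg·m².
T = 2π√(I/(mgd)) = 2π√(0.5549/(5.73 × 24.6 × 0.263)) = 0.769 s.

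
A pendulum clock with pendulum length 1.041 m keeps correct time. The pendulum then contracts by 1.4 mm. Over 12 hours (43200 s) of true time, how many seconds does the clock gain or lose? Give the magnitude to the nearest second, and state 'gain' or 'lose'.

T ∝ √L, so T'/T = √(1.03960/1.041) = 0.999327.
In 43200 s of true time the clock registers 43200/0.999327 = 43229.1 s, so it gains 29 s.

gain 29 s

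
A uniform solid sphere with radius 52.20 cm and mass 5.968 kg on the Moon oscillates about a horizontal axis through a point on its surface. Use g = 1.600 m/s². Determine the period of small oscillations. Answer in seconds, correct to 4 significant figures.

I_cm = (2/5)mr² = 0.65047 kg·m². The pivot is at distance d = 0.5220 m from the centre of mass.
By the parallel-axis theorem, I = I_cm + md² = 0.65047 + 1.6262 = 2.2767 kg·m².
T = 2π√(I/(mgd)) = 2π√(2.2767/(5.968 × 1.600 × 0.5220)) = 4.246 s.

4.246 s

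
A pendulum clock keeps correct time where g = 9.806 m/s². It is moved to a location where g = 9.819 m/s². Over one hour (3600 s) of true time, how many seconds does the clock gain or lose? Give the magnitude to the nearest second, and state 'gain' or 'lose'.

The clock's period scales as T ∝ 1/√g, so T'/T = √(9.806/9.819) = 0.999338.
In 3600 s of true time the clock registers 3600/0.999338 = 3602.4 s, so it gains 2 s.

gain 2 s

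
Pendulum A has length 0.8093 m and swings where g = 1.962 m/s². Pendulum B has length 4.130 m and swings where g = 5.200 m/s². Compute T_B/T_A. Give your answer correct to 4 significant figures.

1.388

T = 2π√(L/g), so T_B/T_A = √((L_B/g_B)/(L_A/g_A)) = √((4.130/5.200)/(0.8093/1.962)) = 1.388.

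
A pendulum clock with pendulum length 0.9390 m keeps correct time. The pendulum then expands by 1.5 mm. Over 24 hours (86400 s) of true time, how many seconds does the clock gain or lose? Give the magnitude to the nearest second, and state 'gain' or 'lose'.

T ∝ √L, so T'/T = √(0.94050/0.9390) = 1.00080.
In 86400 s of true time the clock registers 86400/1.00080 = 86331.1 s, so it loses 69 s.

lose 69 s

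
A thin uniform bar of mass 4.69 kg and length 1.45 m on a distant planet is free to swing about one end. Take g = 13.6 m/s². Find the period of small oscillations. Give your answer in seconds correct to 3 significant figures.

1.68 s

For a physical pendulum T = 2π√(I/(mgd)), with d = 0.7250 m from pivot to centre of mass.
I_cm = mL²/12 = 4.69 × 1.45²/12 = 0.8217 kg·m²; I = I_cm + md² = 0.8217 + 4.69 × 0.7250² = 3.287 kg·m².
T = 2π√(3.287/(4.69 × 13.6 × 0.7250)) = 1.68 s.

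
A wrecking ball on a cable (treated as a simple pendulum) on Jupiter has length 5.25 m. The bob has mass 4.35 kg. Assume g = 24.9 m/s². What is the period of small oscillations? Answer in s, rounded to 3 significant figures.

T = 2π√(L/g) = 2π√(5.25/24.9) = 2π × 0.4592 = 2.89 s.

2.89 s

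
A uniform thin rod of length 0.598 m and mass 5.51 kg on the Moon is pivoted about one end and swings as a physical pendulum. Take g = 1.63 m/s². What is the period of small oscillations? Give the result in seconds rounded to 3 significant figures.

3.11 s

For a physical pendulum T = 2π√(I/(mgd)), with d = 0.2990 m from pivot to centre of mass.
I_cm = mL²/12 = 5.51 × 0.598²/12 = 0.1642 kg·m²; I = I_cm + md² = 0.1642 + 5.51 × 0.2990² = 0.6568 kg·m².
T = 2π√(0.6568/(5.51 × 1.63 × 0.2990)) = 3.11 s.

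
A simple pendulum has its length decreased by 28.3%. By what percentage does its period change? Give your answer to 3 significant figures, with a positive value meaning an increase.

T ∝ √L, so T'/T = √(0.7170) = 0.8468.
Percentage change in T = (0.8468 − 1) × 100% = -15.3%.

-15.3%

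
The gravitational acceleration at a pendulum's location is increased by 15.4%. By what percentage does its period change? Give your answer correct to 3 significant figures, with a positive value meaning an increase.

-6.91%

T ∝ 1/√g, so T'/T = 1/√(1.154) = 0.9309.
Percentage change in T = (0.9309 − 1) × 100% = -6.91%.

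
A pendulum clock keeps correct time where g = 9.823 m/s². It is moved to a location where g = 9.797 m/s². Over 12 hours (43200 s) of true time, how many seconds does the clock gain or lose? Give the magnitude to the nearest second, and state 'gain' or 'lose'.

The clock's period scales as T ∝ 1/√g, so T'/T = √(9.823/9.797) = 1.00133.
In 43200 s of true time the clock registers 43200/1.00133 = 43142.8 s, so it loses 57 s.

lose 57 s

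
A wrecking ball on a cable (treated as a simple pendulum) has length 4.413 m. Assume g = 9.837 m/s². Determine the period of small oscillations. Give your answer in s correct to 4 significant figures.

4.208 s

T = 2π√(L/g) = 2π√(4.413/9.837) = 2π × 0.66979 = 4.208 s.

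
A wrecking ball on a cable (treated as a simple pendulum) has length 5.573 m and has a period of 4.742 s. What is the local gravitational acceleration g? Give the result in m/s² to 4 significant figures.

9.784 m/s²

From T = 2π√(L/g), g = 4π²L/T² = 4π² × 5.573/4.7420² = 9.784 m/s².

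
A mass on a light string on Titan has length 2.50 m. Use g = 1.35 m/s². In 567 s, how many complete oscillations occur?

T = 2π√(L/g) = 2π√(2.50/1.35) = 8.550 s.
Number of complete oscillations = ⌊567/8.550⌋ = ⌊66.31⌋ = 66.

66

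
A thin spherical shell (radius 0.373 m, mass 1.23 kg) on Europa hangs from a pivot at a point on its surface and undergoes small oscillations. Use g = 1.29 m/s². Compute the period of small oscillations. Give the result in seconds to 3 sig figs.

I_cm = (2/3)mr² = 0.1141 kg·m². The pivot is at distance d = 0.373 m from the centre of mass.
By the parallel-axis theorem, I = I_cm + md² = 0.1141 + 0.1711 = 0.2852 kg·m².
T = 2π√(I/(mgd)) = 2π√(0.2852/(1.23 × 1.29 × 0.373)) = 4.36 s.

4.36 s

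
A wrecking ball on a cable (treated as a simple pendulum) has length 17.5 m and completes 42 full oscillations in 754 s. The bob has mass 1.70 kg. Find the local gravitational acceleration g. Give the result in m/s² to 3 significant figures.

2.14 m/s²

T = 754/42 = 17.95 s.
From T = 2π√(L/g), g = 4π²L/T² = 4π² × 17.5/17.95² = 2.14 m/s².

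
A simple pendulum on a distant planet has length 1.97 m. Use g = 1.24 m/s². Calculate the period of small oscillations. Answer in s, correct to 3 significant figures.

T = 2π√(L/g) = 2π√(1.97/1.24) = 2π × 1.260 = 7.92 s.

7.92 s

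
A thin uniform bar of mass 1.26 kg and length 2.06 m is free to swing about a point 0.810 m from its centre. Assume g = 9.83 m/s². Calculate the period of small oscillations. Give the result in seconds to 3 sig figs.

2.24 s

For a physical pendulum T = 2π√(I/(mgd)), with d = 0.8100 m from pivot to centre of mass.
I_cm = mL²/12 = 1.26 × 2.06²/12 = 0.4456 kg·m²; I = I_cm + md² = 0.4456 + 1.26 × 0.8100² = 1.272 kg·m².
T = 2π√(1.272/(1.26 × 9.83 × 0.8100)) = 2.24 s.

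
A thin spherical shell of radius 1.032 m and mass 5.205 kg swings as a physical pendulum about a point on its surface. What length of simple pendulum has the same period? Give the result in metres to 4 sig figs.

The equivalent simple-pendulum length is L_eq = I/(md), where I is about the pivot and d = 1.0320 m.
I_cm = (2/3)mR² = 3.6956 kg·m², so I = I_cm + md² = 3.6956 + 5.5434 = 9.2391 kg·m².
L_eq = 9.2391/(5.205 × 1.0320) = 1.720 m.

1.720 m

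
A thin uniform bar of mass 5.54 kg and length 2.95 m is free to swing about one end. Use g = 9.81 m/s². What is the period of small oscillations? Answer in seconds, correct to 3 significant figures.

2.81 s

For a physical pendulum T = 2π√(I/(mgd)), with d = 1.475 m from pivot to centre of mass.
I_cm = mL²/12 = 5.54 × 2.95²/12 = 4.018 kg·m²; I = I_cm + md² = 4.018 + 5.54 × 1.475² = 16.07 kg·m².
T = 2π√(16.07/(5.54 × 9.81 × 1.475)) = 2.81 s.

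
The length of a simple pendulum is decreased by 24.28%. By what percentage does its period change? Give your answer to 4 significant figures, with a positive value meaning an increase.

T ∝ √L, so T'/T = √(0.75720) = 0.87017.
Percentage change in T = (0.87017 − 1) × 100% = -12.98%.

-12.98%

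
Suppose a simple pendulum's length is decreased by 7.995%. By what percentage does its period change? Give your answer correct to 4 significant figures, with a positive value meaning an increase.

T ∝ √L, so T'/T = √(0.92005) = 0.95919.
Percentage change in T = (0.95919 − 1) × 100% = -4.081%.

-4.081%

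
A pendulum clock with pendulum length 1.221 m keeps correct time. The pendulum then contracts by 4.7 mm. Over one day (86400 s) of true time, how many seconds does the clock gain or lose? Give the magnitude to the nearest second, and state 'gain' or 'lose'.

gain 167 s

T ∝ √L, so T'/T = √(1.21630/1.221) = 0.998073.
In 86400 s of true time the clock registers 86400/0.998073 = 86566.8 s, so it gains 167 s.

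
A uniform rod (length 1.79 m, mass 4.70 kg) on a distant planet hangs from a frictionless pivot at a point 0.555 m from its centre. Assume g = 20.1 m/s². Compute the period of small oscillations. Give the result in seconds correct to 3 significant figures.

For a physical pendulum T = 2π√(I/(mgd)), with d = 0.5550 m from pivot to centre of mass.
I_cm = mL²/12 = 4.70 × 1.79²/12 = 1.255 kg·m²; I = I_cm + md² = 1.255 + 4.70 × 0.5550² = 2.703 kg·m².
T = 2π√(2.703/(4.70 × 20.1 × 0.5550)) = 1.43 s.

1.43 s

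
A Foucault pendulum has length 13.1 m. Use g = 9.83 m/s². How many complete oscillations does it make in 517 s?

T = 2π√(L/g) = 2π√(13.1/9.83) = 7.253 s.
Number of complete oscillations = ⌊517/7.253⌋ = ⌊71.28⌋ = 71.

71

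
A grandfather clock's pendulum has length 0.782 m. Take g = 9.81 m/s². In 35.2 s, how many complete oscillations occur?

T = 2π√(L/g) = 2π√(0.782/9.81) = 1.774 s.
Number of complete oscillations = ⌊35.2/1.774⌋ = ⌊19.84⌋ = 19.

19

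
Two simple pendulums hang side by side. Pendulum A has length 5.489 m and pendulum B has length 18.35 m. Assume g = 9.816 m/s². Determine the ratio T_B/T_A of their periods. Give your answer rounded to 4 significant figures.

1.828

T ∝ √L, so T_B/T_A = √(L_B/L_A) = √(18.35/5.489) = 1.828.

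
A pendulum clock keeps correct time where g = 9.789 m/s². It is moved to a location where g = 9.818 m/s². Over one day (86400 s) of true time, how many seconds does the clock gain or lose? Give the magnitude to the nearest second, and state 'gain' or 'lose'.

gain 128 s

The clock's period scales as T ∝ 1/√g, so T'/T = √(9.789/9.818) = 0.998522.
In 86400 s of true time the clock registers 86400/0.998522 = 86527.9 s, so it gains 128 s.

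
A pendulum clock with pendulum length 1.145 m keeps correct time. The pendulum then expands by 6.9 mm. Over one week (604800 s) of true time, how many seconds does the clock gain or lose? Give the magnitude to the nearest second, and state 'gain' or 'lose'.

lose 1814 s

T ∝ √L, so T'/T = √(1.15190/1.145) = 1.00301.
In 604800 s of true time the clock registers 604800/1.00301 = 602985.9 s, so it loses 1814 s.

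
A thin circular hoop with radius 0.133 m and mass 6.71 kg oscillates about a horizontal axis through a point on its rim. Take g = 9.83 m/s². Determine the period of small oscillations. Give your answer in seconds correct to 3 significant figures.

I_cm = mr² = 0.1187 kg·m². The pivot is at distance d = 0.133 m from the centre of mass.
By the parallel-axis theorem, I = I_cm + md² = 0.1187 + 0.1187 = 0.2374 kg·m².
T = 2π√(I/(mgd)) = 2π√(0.2374/(6.71 × 9.83 × 0.133)) = 1.03 s.

1.03 s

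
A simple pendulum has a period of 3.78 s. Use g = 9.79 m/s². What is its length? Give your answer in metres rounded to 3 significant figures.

From T = 2π√(L/g), L = gT²/(4π²) = 9.79 × 3.780²/(4π²) = 3.54 m.

3.54 m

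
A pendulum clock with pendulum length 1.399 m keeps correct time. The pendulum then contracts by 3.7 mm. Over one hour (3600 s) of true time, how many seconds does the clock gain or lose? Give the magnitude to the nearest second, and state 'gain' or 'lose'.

T ∝ √L, so T'/T = √(1.39530/1.399) = 0.998677.
In 3600 s of true time the clock registers 3600/0.998677 = 3604.8 s, so it gains 5 s.

gain 5 s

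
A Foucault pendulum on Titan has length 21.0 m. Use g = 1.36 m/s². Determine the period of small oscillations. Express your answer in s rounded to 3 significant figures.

T = 2π√(L/g) = 2π√(21.0/1.36) = 2π × 3.930 = 24.7 s.

24.7 s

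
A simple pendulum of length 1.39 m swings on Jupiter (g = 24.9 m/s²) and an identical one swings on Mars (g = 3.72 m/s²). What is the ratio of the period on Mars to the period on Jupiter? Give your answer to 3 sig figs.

2.59

T ∝ 1/√g, so T₂/T₁ = √(g₁/g₂) = √(24.9/3.72) = 2.59.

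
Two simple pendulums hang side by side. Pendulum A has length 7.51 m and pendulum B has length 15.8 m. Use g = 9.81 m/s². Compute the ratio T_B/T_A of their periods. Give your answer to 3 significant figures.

T ∝ √L, so T_B/T_A = √(L_B/L_A) = √(15.8/7.51) = 1.45.

1.45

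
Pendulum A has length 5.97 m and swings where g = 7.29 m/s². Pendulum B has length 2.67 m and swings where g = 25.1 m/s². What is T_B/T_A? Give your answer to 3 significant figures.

0.360

T = 2π√(L/g), so T_B/T_A = √((L_B/g_B)/(L_A/g_A)) = √((2.67/25.1)/(5.97/7.29)) = 0.360.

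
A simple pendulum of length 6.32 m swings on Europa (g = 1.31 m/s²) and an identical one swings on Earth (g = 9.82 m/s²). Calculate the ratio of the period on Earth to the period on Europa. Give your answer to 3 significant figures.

0.365

T ∝ 1/√g, so T₂/T₁ = √(g₁/g₂) = √(1.31/9.82) = 0.365.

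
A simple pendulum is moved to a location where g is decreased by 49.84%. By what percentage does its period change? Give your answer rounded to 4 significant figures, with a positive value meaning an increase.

41.20%

T ∝ 1/√g, so T'/T = 1/√(0.50160) = 1.4120.
Percentage change in T = (1.4120 − 1) × 100% = 41.20%.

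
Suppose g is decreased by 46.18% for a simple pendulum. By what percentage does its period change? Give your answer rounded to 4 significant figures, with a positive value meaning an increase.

36.31%

T ∝ 1/√g, so T'/T = 1/√(0.53820) = 1.3631.
Percentage change in T = (1.3631 − 1) × 100% = 36.31%.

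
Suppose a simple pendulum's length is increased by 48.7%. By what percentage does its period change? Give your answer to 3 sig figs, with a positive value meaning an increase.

21.9%

T ∝ √L, so T'/T = √(1.487) = 1.219.
Percentage change in T = (1.219 − 1) × 100% = 21.9%.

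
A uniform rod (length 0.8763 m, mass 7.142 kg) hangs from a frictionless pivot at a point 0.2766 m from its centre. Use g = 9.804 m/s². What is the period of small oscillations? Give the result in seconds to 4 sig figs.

For a physical pendulum T = 2π√(I/(mgd)), with d = 0.27660 m from pivot to centre of mass.
I_cm = mL²/12 = 7.142 × 0.8763²/12 = 0.45703 kg·m²; I = I_cm + md² = 0.45703 + 7.142 × 0.27660² = 1.0034 kg·m².
T = 2π√(1.0034/(7.142 × 9.804 × 0.27660)) = 1.430 s.

1.430 s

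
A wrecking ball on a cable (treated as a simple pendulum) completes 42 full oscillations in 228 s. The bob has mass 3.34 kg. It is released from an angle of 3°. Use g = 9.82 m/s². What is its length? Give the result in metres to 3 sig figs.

7.33 m

T = 228/42 = 5.429 s.
From T = 2π√(L/g), L = gT²/(4π²) = 9.82 × 5.429²/(4π²) = 7.33 m.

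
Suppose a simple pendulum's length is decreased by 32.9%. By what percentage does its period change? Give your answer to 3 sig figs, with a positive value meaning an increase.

T ∝ √L, so T'/T = √(0.6710) = 0.8191.
Percentage change in T = (0.8191 − 1) × 100% = -18.1%.

-18.1%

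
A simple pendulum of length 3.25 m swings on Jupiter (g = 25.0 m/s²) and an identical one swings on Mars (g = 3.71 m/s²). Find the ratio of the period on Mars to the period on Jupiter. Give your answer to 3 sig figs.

T ∝ 1/√g, so T₂/T₁ = √(g₁/g₂) = √(25.0/3.71) = 2.60.

2.60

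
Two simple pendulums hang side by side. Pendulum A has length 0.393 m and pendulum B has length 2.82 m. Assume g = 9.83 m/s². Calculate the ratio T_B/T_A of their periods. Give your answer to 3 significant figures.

T ∝ √L, so T_B/T_A = √(L_B/L_A) = √(2.82/0.393) = 2.68.

2.68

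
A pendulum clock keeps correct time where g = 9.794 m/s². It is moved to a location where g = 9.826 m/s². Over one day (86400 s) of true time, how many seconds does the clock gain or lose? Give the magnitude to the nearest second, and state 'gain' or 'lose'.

The clock's period scales as T ∝ 1/√g, so T'/T = √(9.794/9.826) = 0.998370.
In 86400 s of true time the clock registers 86400/0.998370 = 86541.0 s, so it gains 141 s.

gain 141 s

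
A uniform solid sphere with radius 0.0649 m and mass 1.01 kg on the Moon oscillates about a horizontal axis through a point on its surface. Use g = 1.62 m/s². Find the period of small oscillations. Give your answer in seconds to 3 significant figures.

I_cm = (2/5)mr² = 0.001702 kg·m². The pivot is at distance d = 0.0649 m from the centre of mass.
By the parallel-axis theorem, I = I_cm + md² = 0.001702 + 0.004254 = 0.005956 kg·m².
T = 2π√(I/(mgd)) = 2π√(0.005956/(1.01 × 1.62 × 0.0649)) = 1.49 s.

1.49 s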